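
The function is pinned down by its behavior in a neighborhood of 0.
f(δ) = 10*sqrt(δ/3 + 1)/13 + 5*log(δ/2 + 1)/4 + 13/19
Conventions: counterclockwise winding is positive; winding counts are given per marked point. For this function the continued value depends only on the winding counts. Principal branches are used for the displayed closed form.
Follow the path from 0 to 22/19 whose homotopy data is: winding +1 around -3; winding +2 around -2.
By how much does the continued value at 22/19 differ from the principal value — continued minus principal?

The rational part is single-valued and drops out of the difference; each branch term changes only by its own monodromy.
(5/4)*log(1 - δ/(-2)): each positive loop around -2 adds 2*pi*i to the log, so winding +2 contributes (5/4)*(2)*2*pi*i = (5)*pi*i.
(10/13)*sqrt(1 - δ/(-3)): winding +1 is odd, the square root flips sign, contributing -2*(10/13)*sqrt(1 - (22/19)/(-3)) = -2*(10/13)*sqrt(79/57) = -(20/741)*sqrt(4503).
Summing the contributions at δ = 22/19 gives (-(20/741)*sqrt(4503)) + ((5)*pi)*i.

Continued minus principal equals (-(20/741)*sqrt(4503)) + ((5)*pi)*i.


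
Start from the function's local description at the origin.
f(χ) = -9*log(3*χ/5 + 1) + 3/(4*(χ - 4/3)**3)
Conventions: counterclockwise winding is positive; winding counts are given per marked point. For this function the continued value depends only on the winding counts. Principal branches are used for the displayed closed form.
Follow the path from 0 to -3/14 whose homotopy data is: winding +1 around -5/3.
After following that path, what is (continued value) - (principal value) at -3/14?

Continued minus principal equals -(18)*pi*i.

The rational part is single-valued and drops out of the difference; each branch term changes only by its own monodromy.
(-9)*log(1 - χ/(-5/3)): each positive loop around -5/3 adds 2*pi*i to the log, so winding +1 contributes (-9)*(1)*2*pi*i = -(18)*pi*i.
Summing the contributions at χ = -3/14 gives -(18)*pi*i.


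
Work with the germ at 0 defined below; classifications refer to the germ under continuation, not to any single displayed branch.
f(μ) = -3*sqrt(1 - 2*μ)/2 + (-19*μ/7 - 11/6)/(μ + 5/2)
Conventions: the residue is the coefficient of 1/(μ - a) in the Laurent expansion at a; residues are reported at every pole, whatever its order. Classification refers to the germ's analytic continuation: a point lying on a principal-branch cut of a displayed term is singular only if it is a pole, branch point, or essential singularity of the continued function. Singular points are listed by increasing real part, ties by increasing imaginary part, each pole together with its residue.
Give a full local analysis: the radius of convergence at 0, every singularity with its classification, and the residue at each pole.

Denominator factor (μ + 5/2): pole of order 1 at -5/2, modulus 5/2.
Branch term (-3/2)*sqrt(1 - μ/(1/2)): its argument vanishes at μ = 1/2, a square-root branch point, modulus 1/2.
The radius of convergence is the smallest modulus among the singular points: 1/2.
The branch term is analytic at -5/2 and contributes nothing to the residue; only the rational part matters.
At the order-1 pole -5/2 set g(μ) = (μ - (-5/2))*(rational part) = -19*μ/7 - 11/6.
Simple pole: residue = g(a) at a = -5/2, which is 104/21.
List the singular points by increasing real part (a conjugate pair: the negative imaginary part first).

Radius of convergence at 0: 1/2.
At -5/2: a pole of order 1; residue 104/21.
At 1/2: an algebraic (square-root) branch point.


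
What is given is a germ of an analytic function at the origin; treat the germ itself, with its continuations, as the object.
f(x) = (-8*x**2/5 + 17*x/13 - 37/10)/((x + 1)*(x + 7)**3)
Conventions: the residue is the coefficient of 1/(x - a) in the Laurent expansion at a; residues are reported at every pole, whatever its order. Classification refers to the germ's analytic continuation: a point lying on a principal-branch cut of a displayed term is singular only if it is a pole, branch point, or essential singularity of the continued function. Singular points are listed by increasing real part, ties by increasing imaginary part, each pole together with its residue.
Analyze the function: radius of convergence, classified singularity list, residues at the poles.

Radius of convergence at 0: 1.
At -7: a pole of order 3; residue 859/28080.
At -1: a pole of order 1; residue -859/28080.

Denominator factor (x + 1): pole of order 1 at -1, modulus 1.
Denominator factor (x + 7)^3: pole of order 3 at -7, modulus 7.
The radius of convergence is the smallest modulus among the singular points: 1.
At the order-3 pole -7 set g(x) = (x - (-7))^3*f(x) = (-8*x**2/5 + 17*x/13 - 37/10)/(x + 1).
Order-3 pole: residue = g''(a)/2; g''(-7) = 859/14040, so the residue is 859/28080.
At the order-1 pole -1 set g(x) = (x - (-1))*f(x) = (-8*x**2/5 + 17*x/13 - 37/10)/(x + 7)**3.
Simple pole: residue = g(a) at a = -1, which is -859/28080.
List the singular points by increasing real part (a conjugate pair: the negative imaginary part first).


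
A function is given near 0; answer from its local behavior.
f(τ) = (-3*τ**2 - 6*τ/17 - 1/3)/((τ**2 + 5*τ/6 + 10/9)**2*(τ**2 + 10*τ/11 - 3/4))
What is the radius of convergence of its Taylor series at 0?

Denominator factor (τ**2 + 10*τ/11 - 3/4): discriminant 463/121, real irrational roots -5/11 + (1/22)*sqrt(463) and -5/11 - (1/22)*sqrt(463); poles of order 1, moduli -5/11 + (1/22)*sqrt(463) and 5/11 + (1/22)*sqrt(463).
Denominator factor (τ**2 + 5*τ/6 + 10/9)^2: discriminant -15/4, complex-conjugate roots (-5/12) + ((1/4)*sqrt(15))*i and (-5/12) - ((1/4)*sqrt(15))*i; poles of order 2, moduli (1/3)*sqrt(10) and (1/3)*sqrt(10).
The radius of convergence is the smallest modulus among the singular points: -5/11 + (1/22)*sqrt(463).

The radius of convergence is -5/11 + (1/22)*sqrt(463).


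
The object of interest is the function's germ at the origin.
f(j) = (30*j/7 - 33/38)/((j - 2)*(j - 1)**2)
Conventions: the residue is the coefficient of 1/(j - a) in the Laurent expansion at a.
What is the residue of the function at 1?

At the order-2 pole 1 set g(j) = (j - (1))^2*f(j) = (30*j/7 - 33/38)/(j - 2).
Order-2 pole: residue = g'(a); g'(1) = -2049/266, so the residue is -2049/266.

The residue is -2049/266.


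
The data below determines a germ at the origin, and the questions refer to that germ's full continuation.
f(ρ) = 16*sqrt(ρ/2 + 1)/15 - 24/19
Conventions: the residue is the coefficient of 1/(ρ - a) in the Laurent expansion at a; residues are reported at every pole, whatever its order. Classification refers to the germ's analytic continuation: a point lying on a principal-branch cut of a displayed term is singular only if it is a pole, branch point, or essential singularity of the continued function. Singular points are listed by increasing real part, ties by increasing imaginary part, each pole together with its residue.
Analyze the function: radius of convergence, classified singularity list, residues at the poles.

Branch term (16/15)*sqrt(1 - ρ/(-2)): its argument vanishes at ρ = -2, a square-root branch point, modulus 2.
The radius of convergence is the smallest modulus among the singular points: 2.

Radius of convergence at 0: 2.
At -2: an algebraic (square-root) branch point.


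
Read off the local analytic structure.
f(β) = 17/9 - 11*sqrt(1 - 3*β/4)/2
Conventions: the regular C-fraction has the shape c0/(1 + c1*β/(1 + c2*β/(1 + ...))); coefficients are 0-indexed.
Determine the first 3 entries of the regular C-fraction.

Taylor coefficients (expand at 0): a_0 = -65/18, a_1 = 33/16, a_2 = 99/256.
c0 = a_0 = -65/18. Peel one level at a time: if S = 1 + c*β/S' with S'(0) = 1, then c is the β-coefficient of S and S' = c*β/(S - 1).
S_1 = c0/f = 1 + (297/520)*β + (234333/540800)*β^2 + ...; c1 = 297/520.
S_2 = c1*β/(S_1 - 1) = 1 + (-789/1040)*β + ...; c2 = -789/1040.

The regular C-fraction coefficients are [-65/18, 297/520, -789/1040].


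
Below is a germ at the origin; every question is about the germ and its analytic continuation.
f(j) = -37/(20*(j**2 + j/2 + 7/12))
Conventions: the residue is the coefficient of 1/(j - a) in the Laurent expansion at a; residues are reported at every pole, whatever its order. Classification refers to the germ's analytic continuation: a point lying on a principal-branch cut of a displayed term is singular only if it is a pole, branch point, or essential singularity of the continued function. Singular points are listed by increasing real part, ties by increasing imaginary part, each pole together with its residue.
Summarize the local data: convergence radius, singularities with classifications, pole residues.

Radius of convergence at 0: (1/6)*sqrt(21).
At (-1/4) - ((5/12)*sqrt(3))*i: a pole of order 1; residue -((37/50)*sqrt(3))*i.
At (-1/4) + ((5/12)*sqrt(3))*i: a pole of order 1; residue ((37/50)*sqrt(3))*i.

Denominator factor (j**2 + j/2 + 7/12): discriminant -25/12, complex-conjugate roots (-1/4) + ((5/12)*sqrt(3))*i and (-1/4) - ((5/12)*sqrt(3))*i; poles of order 1, moduli (1/6)*sqrt(21) and (1/6)*sqrt(21).
The radius of convergence is the smallest modulus among the singular points: (1/6)*sqrt(21).
The factor j**2 + j/2 + 7/12 splits as (j - a)(j - a') with a = (-1/4) - ((5/12)*sqrt(3))*i, a' = (-1/4) + ((5/12)*sqrt(3))*i. At the order-1 pole a set g(j) = (j - a)*f(j) = [-37/20] / (j - a').
Simple pole: residue = g(a) at a = (-1/4) - ((5/12)*sqrt(3))*i, which is -((37/50)*sqrt(3))*i.
The factor j**2 + j/2 + 7/12 splits as (j - a)(j - a') with a = (-1/4) + ((5/12)*sqrt(3))*i, a' = (-1/4) - ((5/12)*sqrt(3))*i. At the order-1 pole a set g(j) = (j - a)*f(j) = [-37/20] / (j - a').
Simple pole: residue = g(a) at a = (-1/4) + ((5/12)*sqrt(3))*i, which is ((37/50)*sqrt(3))*i.
List the singular points by increasing real part (a conjugate pair: the negative imaginary part first).


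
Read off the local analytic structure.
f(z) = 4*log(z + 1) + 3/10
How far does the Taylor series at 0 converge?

Branch term (4)*log(1 - z/(-1)): its argument vanishes at z = -1, a logarithmic branch point, modulus 1.
The radius of convergence is the smallest modulus among the singular points: 1.

The radius of convergence is 1.


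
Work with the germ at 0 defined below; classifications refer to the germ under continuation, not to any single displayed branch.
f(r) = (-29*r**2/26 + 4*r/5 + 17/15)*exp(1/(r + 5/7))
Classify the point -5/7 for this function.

The point is an essential singularity.

The exponent 1/(r - (-5/7)) has a pole at -5/7, so exp(1/(r - (-5/7))) takes every nonzero value near it: an essential singularity (not a pole of any order).


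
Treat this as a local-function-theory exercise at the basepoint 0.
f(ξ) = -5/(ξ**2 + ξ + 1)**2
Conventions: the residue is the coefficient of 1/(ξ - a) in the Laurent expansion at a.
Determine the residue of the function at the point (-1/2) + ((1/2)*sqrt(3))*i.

The factor ξ**2 + ξ + 1 splits as (ξ - a)(ξ - a') with a = (-1/2) + ((1/2)*sqrt(3))*i, a' = (-1/2) - ((1/2)*sqrt(3))*i. At the order-2 pole a set g(ξ) = (ξ - a)^2*f(ξ) = [-5] / (ξ - a')^2.
Order-2 pole: residue = g'(a); g'((-1/2) + ((1/2)*sqrt(3))*i) = ((10/9)*sqrt(3))*i, so the residue is ((10/9)*sqrt(3))*i.

The residue is ((10/9)*sqrt(3))*i.


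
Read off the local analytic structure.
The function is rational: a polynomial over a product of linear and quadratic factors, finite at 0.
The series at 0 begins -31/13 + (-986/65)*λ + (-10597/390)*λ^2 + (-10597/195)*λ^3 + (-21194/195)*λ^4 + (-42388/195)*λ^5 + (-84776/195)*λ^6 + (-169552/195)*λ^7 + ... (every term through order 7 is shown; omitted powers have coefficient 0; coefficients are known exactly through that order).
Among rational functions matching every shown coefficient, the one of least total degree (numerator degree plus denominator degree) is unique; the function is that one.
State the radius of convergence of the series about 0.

The radius of convergence is 1/2.

No rational of total degree below 3 reproduces all 8 coefficients; solving the [2/1] Pade equations on them gives f(λ) = (-19*λ**2/12 + 26*λ/5 + 31/26)/(λ - 1/2), whose expansion matches every shown term.
Denominator factor (λ - 1/2): pole of order 1 at 1/2, modulus 1/2.
The radius of convergence is the smallest modulus among the singular points: 1/2.


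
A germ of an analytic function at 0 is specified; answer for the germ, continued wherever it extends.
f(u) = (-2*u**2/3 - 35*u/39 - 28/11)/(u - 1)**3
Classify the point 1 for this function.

The point is a pole of order 3.

The denominator factor u - 1 vanishes at 1 and appears to the power 3; the numerator there equals -1763/429, nonzero, and no other factor vanishes.
Hence a pole whose order is the multiplicity, 3.


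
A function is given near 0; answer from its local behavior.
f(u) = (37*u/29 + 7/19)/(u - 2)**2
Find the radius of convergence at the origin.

The radius of convergence is 2.

Denominator factor (u - 2)^2: pole of order 2 at 2, modulus 2.
The radius of convergence is the smallest modulus among the singular points: 2.


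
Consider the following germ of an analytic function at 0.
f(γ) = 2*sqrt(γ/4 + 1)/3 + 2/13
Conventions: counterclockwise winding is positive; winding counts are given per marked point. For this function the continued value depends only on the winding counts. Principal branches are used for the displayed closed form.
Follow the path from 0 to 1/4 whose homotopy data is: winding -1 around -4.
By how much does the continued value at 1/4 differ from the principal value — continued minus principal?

The rational part is single-valued and drops out of the difference; each branch term changes only by its own monodromy.
(2/3)*sqrt(1 - γ/(-4)): winding -1 is odd, the square root flips sign, contributing -2*(2/3)*sqrt(1 - (1/4)/(-4)) = -2*(2/3)*sqrt(17/16) = -(1/3)*sqrt(17).
Summing the contributions at γ = 1/4 gives -(1/3)*sqrt(17).

Continued minus principal equals -(1/3)*sqrt(17).


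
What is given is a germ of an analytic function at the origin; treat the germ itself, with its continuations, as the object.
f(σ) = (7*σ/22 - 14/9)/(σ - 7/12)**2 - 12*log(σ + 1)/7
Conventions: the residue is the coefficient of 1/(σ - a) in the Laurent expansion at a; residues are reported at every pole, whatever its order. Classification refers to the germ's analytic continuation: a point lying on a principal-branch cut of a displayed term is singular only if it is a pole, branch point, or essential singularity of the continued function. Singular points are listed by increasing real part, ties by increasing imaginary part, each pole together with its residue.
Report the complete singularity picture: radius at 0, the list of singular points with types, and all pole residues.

Radius of convergence at 0: 7/12.
At -1: a logarithmic branch point.
At 7/12: a pole of order 2; residue 7/22.

Denominator factor (σ - 7/12)^2: pole of order 2 at 7/12, modulus 7/12.
Branch term (-12/7)*log(1 - σ/(-1)): its argument vanishes at σ = -1, a logarithmic branch point, modulus 1.
The radius of convergence is the smallest modulus among the singular points: 7/12.
The branch term is analytic at 7/12 and contributes nothing to the residue; only the rational part matters.
At the order-2 pole 7/12 set g(σ) = (σ - (7/12))^2*(rational part) = 7*σ/22 - 14/9.
Order-2 pole: residue = g'(a); g'(7/12) = 7/22, so the residue is 7/22.
List the singular points by increasing real part (a conjugate pair: the negative imaginary part first).


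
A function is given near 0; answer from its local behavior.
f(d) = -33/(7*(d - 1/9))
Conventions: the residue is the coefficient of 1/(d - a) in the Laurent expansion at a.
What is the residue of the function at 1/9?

At the order-1 pole 1/9 set g(d) = (d - (1/9))*f(d) = -33/7.
Simple pole: residue = g(a) at a = 1/9, which is -33/7.

The residue is -33/7.


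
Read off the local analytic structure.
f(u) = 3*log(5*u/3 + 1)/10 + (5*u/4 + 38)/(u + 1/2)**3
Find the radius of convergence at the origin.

The radius of convergence is 1/2.

Denominator factor (u + 1/2)^3: pole of order 3 at -1/2, modulus 1/2.
Branch term (3/10)*log(1 - u/(-3/5)): its argument vanishes at u = -3/5, a logarithmic branch point, modulus 3/5.
The radius of convergence is the smallest modulus among the singular points: 1/2.


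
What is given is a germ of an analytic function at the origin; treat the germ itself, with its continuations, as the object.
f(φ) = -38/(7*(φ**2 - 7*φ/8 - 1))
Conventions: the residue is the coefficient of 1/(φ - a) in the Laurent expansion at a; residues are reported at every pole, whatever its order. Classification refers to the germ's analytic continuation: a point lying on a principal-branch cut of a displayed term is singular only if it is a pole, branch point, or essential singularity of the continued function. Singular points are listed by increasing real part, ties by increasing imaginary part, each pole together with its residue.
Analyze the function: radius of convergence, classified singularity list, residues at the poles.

Radius of convergence at 0: -7/16 + (1/16)*sqrt(305).
At 7/16 - (1/16)*sqrt(305): a pole of order 1; residue (304/2135)*sqrt(305).
At 7/16 + (1/16)*sqrt(305): a pole of order 1; residue -(304/2135)*sqrt(305).

Denominator factor (φ**2 - 7*φ/8 - 1): discriminant 305/64, real irrational roots 7/16 + (1/16)*sqrt(305) and 7/16 - (1/16)*sqrt(305); poles of order 1, moduli 7/16 + (1/16)*sqrt(305) and -7/16 + (1/16)*sqrt(305).
The radius of convergence is the smallest modulus among the singular points: -7/16 + (1/16)*sqrt(305).
The factor φ**2 - 7*φ/8 - 1 splits as (φ - a)(φ - a') with a = 7/16 - (1/16)*sqrt(305), a' = 7/16 + (1/16)*sqrt(305). At the order-1 pole a set g(φ) = (φ - a)*f(φ) = [-38/7] / (φ - a').
Simple pole: residue = g(a) at a = 7/16 - (1/16)*sqrt(305), which is (304/2135)*sqrt(305).
The factor φ**2 - 7*φ/8 - 1 splits as (φ - a)(φ - a') with a = 7/16 + (1/16)*sqrt(305), a' = 7/16 - (1/16)*sqrt(305). At the order-1 pole a set g(φ) = (φ - a)*f(φ) = [-38/7] / (φ - a').
Simple pole: residue = g(a) at a = 7/16 + (1/16)*sqrt(305), which is -(304/2135)*sqrt(305).
List the singular points by increasing real part (a conjugate pair: the negative imaginary part first).


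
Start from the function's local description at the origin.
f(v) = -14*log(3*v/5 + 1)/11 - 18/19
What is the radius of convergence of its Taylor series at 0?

Branch term (-14/11)*log(1 - v/(-5/3)): its argument vanishes at v = -5/3, a logarithmic branch point, modulus 5/3.
The radius of convergence is the smallest modulus among the singular points: 5/3.

The radius of convergence is 5/3.


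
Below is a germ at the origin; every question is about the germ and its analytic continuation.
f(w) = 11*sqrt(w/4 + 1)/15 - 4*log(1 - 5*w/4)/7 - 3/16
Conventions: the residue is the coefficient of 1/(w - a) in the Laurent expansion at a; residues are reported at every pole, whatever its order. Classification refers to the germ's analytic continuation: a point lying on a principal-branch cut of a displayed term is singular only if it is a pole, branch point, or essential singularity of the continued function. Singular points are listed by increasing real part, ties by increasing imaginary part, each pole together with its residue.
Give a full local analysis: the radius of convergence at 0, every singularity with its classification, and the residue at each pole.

Radius of convergence at 0: 4/5.
At -4: an algebraic (square-root) branch point.
At 4/5: a logarithmic branch point.

Branch term (-4/7)*log(1 - w/(4/5)): its argument vanishes at w = 4/5, a logarithmic branch point, modulus 4/5.
Branch term (11/15)*sqrt(1 - w/(-4)): its argument vanishes at w = -4, a square-root branch point, modulus 4.
The radius of convergence is the smallest modulus among the singular points: 4/5.
List the singular points by increasing real part (a conjugate pair: the negative imaginary part first).


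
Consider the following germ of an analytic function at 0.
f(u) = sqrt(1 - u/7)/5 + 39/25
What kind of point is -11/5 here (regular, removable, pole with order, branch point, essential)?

There is no denominator, hence no pole anywhere.
Branch term sqrt(1 - u/(7)): argument at -11/5 is 46/35, nonzero, so -11/5 is not its branch point (a point on a principal cut is still regular for the continued germ).
So the germ continues analytically to -11/5.

The point is a regular point.


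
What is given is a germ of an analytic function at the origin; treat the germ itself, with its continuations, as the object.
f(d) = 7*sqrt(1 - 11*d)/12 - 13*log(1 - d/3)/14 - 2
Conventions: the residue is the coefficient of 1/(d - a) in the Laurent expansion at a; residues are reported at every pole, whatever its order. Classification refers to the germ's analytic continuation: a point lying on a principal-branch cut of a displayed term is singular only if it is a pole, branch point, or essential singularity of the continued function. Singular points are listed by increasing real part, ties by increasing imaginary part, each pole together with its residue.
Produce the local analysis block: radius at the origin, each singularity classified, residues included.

Radius of convergence at 0: 1/11.
At 1/11: an algebraic (square-root) branch point.
At 3: a logarithmic branch point.

Branch term (-13/14)*log(1 - d/(3)): its argument vanishes at d = 3, a logarithmic branch point, modulus 3.
Branch term (7/12)*sqrt(1 - d/(1/11)): its argument vanishes at d = 1/11, a square-root branch point, modulus 1/11.
The radius of convergence is the smallest modulus among the singular points: 1/11.
List the singular points by increasing real part (a conjugate pair: the negative imaginary part first).


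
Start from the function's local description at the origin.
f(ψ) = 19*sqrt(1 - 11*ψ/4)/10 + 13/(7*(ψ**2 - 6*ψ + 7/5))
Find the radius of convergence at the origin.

The radius of convergence is 3 - (1/5)*sqrt(190).

Denominator factor (ψ**2 - 6*ψ + 7/5): discriminant 152/5, real irrational roots 3 + (1/5)*sqrt(190) and 3 - (1/5)*sqrt(190); poles of order 1, moduli 3 + (1/5)*sqrt(190) and 3 - (1/5)*sqrt(190).
Branch term (19/10)*sqrt(1 - ψ/(4/11)): its argument vanishes at ψ = 4/11, a square-root branch point, modulus 4/11.
The radius of convergence is the smallest modulus among the singular points: 3 - (1/5)*sqrt(190).


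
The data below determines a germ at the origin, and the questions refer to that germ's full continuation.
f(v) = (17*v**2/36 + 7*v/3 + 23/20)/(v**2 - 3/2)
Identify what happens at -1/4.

Denominator factors: v**2 - 3/2 = -23/16 at v = -1/4 — none vanishes.
So the germ continues analytically to -1/4.

The point is a regular point.


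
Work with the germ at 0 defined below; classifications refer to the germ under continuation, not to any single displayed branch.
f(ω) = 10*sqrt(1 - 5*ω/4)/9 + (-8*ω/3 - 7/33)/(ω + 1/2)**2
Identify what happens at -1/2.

The denominator factor ω + 1/2 vanishes at -1/2 and appears to the power 2; the numerator there equals 37/33, nonzero, and no other factor vanishes.
The branch terms are analytic at this point.
Hence a pole whose order is the multiplicity, 2.

The point is a pole of order 2.


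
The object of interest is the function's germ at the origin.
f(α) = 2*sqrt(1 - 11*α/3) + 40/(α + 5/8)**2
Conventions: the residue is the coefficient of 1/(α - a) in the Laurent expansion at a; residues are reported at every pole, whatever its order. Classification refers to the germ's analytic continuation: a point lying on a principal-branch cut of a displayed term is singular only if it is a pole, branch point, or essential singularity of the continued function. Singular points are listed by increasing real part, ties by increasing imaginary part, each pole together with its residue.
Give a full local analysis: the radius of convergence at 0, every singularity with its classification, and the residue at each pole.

Denominator factor (α + 5/8)^2: pole of order 2 at -5/8, modulus 5/8.
Branch term (2)*sqrt(1 - α/(3/11)): its argument vanishes at α = 3/11, a square-root branch point, modulus 3/11.
The radius of convergence is the smallest modulus among the singular points: 3/11.
The branch term is analytic at -5/8 and contributes nothing to the residue; only the rational part matters.
At the order-2 pole -5/8 set g(α) = (α - (-5/8))^2*(rational part) = 40.
Order-2 pole: residue = g'(a); g'(-5/8) = 0, so the residue is 0.
List the singular points by increasing real part (a conjugate pair: the negative imaginary part first).

Radius of convergence at 0: 3/11.
At -5/8: a pole of order 2; residue 0.
At 3/11: an algebraic (square-root) branch point.


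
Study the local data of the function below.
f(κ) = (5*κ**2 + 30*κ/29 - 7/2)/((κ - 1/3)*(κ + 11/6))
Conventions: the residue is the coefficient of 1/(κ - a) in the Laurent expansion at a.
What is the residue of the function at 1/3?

At the order-1 pole 1/3 set g(κ) = (κ - (1/3))*f(κ) = (5*κ**2 + 30*κ/29 - 7/2)/(κ + 11/6).
Simple pole: residue = g(a) at a = 1/3, which is -1357/1131.

The residue is -1357/1131.


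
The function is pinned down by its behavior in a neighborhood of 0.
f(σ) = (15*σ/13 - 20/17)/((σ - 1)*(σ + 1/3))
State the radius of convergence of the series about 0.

Denominator factor (σ + 1/3): pole of order 1 at -1/3, modulus 1/3.
Denominator factor (σ - 1): pole of order 1 at 1, modulus 1.
The radius of convergence is the smallest modulus among the singular points: 1/3.

The radius of convergence is 1/3.


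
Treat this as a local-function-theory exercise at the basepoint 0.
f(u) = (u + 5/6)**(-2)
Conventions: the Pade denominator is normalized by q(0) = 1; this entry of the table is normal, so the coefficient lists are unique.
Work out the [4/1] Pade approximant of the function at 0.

The Pade approximant has numerator coefficients [36/25, -864/625, 3888/3125, -15552/15625, 46656/78125]; denominator coefficients [1, 36/25].

Taylor coefficients needed (expand at 0): a_0 = 36/25, a_1 = -432/125, a_2 = 3888/625, a_3 = -31104/3125, a_4 = 46656/3125, a_5 = -1679616/78125.
Write the denominator as Q(u) = 1 + q1*u. Requiring Q*f - P = O(u^6) with deg P <= 4 kills the coefficients of u^5..u^5 in Q*f:
  u^5: a_5 + q1*a_4 = 0, i.e. -1679616/78125 + (46656/3125)*q1 = 0.
Solving this linear system: q1 = 36/25.
The numerator is Q*f truncated at degree 4: P0 = a_0 = 36/25; P1 = a_1 + q1*a_0 = -864/625; P2 = a_2 + q1*a_1 = 3888/3125; P3 = a_3 + q1*a_2 = -15552/15625; P4 = a_4 + q1*a_3 = 46656/78125.


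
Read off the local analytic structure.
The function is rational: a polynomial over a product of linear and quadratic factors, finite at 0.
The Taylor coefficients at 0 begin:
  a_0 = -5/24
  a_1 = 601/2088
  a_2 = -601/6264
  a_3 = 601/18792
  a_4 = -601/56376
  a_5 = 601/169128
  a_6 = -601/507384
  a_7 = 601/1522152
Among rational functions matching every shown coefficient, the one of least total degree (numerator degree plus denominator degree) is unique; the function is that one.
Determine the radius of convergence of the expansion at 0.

No rational of total degree below 2 reproduces all 8 coefficients; solving the [1/1] Pade equations on them gives f(μ) = (19*μ/29 - 5/8)/(μ + 3), whose expansion matches every shown term.
Denominator factor (μ + 3): pole of order 1 at -3, modulus 3.
The radius of convergence is the smallest modulus among the singular points: 3.

The radius of convergence is 3.


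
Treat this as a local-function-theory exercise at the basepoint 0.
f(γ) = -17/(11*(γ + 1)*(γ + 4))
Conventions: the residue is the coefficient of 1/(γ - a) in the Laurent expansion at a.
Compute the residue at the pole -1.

The residue is -17/33.

At the order-1 pole -1 set g(γ) = (γ - (-1))*f(γ) = -17/(11*(γ + 4)).
Simple pole: residue = g(a) at a = -1, which is -17/33.


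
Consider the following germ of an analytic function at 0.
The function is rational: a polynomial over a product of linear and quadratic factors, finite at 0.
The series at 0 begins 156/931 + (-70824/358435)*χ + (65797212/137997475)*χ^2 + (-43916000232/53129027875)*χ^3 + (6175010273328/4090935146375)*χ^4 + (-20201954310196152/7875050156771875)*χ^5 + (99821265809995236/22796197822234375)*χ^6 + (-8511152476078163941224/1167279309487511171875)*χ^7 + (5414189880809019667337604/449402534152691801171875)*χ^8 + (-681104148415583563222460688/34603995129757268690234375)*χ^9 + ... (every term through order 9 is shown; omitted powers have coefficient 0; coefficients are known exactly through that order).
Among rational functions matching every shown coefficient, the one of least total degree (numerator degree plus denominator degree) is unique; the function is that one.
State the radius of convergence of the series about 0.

The radius of convergence is -9/22 + (1/22)*sqrt(565).

No rational of total degree below 8 reproduces all 10 coefficients; solving the [0/8] Pade equations on them gives f(χ) = 39/(19*(χ**2 - 9*χ/11 - 1)**2*(χ**2 - 4*χ/5 + 7/2)**2), whose expansion matches every shown term.
Denominator factor (χ**2 - 4*χ/5 + 7/2)^2: discriminant -334/25, complex-conjugate roots (2/5) + ((1/10)*sqrt(334))*i and (2/5) - ((1/10)*sqrt(334))*i; poles of order 2, moduli (1/2)*sqrt(14) and (1/2)*sqrt(14).
Denominator factor (χ**2 - 9*χ/11 - 1)^2: discriminant 565/121, real irrational roots 9/22 + (1/22)*sqrt(565) and 9/22 - (1/22)*sqrt(565); poles of order 2, moduli 9/22 + (1/22)*sqrt(565) and -9/22 + (1/22)*sqrt(565).
The radius of convergence is the smallest modulus among the singular points: -9/22 + (1/22)*sqrt(565).


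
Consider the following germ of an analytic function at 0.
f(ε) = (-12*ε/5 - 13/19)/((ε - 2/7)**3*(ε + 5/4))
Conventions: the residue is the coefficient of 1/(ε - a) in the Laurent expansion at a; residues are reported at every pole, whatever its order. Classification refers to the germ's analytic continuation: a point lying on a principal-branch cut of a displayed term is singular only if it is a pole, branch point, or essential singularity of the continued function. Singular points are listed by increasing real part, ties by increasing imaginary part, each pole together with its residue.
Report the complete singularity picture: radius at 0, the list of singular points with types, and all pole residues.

Radius of convergence at 0: 2/7.
At -5/4: a pole of order 1; residue -965888/1510633.
At 2/7: a pole of order 3; residue 965888/1510633.

Denominator factor (ε - 2/7)^3: pole of order 3 at 2/7, modulus 2/7.
Denominator factor (ε + 5/4): pole of order 1 at -5/4, modulus 5/4.
The radius of convergence is the smallest modulus among the singular points: 2/7.
At the order-1 pole -5/4 set g(ε) = (ε - (-5/4))*f(ε) = (-12*ε/5 - 13/19)/(ε - 2/7)**3.
Simple pole: residue = g(a) at a = -5/4, which is -965888/1510633.
At the order-3 pole 2/7 set g(ε) = (ε - (2/7))^3*f(ε) = (-12*ε/5 - 13/19)/(ε + 5/4).
Order-3 pole: residue = g''(a)/2; g''(2/7) = 1931776/1510633, so the residue is 965888/1510633.
List the singular points by increasing real part (a conjugate pair: the negative imaginary part first).


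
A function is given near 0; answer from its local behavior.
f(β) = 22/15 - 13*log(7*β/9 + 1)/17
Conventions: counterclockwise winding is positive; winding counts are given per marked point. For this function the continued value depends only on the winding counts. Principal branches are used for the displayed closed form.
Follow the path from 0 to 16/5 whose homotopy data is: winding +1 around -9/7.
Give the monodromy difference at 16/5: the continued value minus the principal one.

The rational part is single-valued and drops out of the difference; each branch term changes only by its own monodromy.
(-13/17)*log(1 - β/(-9/7)): each positive loop around -9/7 adds 2*pi*i to the log, so winding +1 contributes (-13/17)*(1)*2*pi*i = -(26/17)*pi*i.
Summing the contributions at β = 16/5 gives -(26/17)*pi*i.

Continued minus principal equals -(26/17)*pi*i.


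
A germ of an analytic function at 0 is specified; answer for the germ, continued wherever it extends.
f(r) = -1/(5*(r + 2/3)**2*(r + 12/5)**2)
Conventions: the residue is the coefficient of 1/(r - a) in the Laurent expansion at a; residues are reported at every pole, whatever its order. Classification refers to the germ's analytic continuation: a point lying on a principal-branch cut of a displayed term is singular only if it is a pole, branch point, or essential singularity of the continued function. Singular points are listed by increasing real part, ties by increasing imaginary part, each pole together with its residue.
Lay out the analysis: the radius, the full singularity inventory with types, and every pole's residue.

Radius of convergence at 0: 2/3.
At -12/5: a pole of order 2; residue -675/8788.
At -2/3: a pole of order 2; residue 675/8788.

Denominator factor (r + 12/5)^2: pole of order 2 at -12/5, modulus 12/5.
Denominator factor (r + 2/3)^2: pole of order 2 at -2/3, modulus 2/3.
The radius of convergence is the smallest modulus among the singular points: 2/3.
At the order-2 pole -12/5 set g(r) = (r - (-12/5))^2*f(r) = -1/(5*(r + 2/3)**2).
Order-2 pole: residue = g'(a); g'(-12/5) = -675/8788, so the residue is -675/8788.
At the order-2 pole -2/3 set g(r) = (r - (-2/3))^2*f(r) = -1/(5*(r + 12/5)**2).
Order-2 pole: residue = g'(a); g'(-2/3) = 675/8788, so the residue is 675/8788.
List the singular points by increasing real part (a conjugate pair: the negative imaginary part first).


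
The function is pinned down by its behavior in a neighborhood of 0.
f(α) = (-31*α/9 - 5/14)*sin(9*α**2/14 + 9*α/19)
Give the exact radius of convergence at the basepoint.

The factor sin(9*α**2/14 + 9*α/19) is entire and contributes no finite singular point.
The polynomial part has no poles.
No finite singular points: the Taylor series at 0 converges everywhere.

The radius of convergence is infinite.


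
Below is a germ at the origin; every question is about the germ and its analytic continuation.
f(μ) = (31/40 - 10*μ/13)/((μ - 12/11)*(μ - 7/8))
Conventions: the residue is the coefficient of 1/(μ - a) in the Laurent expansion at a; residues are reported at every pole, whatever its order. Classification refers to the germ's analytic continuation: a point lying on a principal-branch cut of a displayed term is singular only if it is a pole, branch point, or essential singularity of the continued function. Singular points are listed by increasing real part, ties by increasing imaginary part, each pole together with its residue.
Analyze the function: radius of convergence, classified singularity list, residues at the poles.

Radius of convergence at 0: 7/8.
At 7/8: a pole of order 1; residue -583/1235.
At 12/11: a pole of order 1; residue -367/1235.

Denominator factor (μ - 7/8): pole of order 1 at 7/8, modulus 7/8.
Denominator factor (μ - 12/11): pole of order 1 at 12/11, modulus 12/11.
The radius of convergence is the smallest modulus among the singular points: 7/8.
At the order-1 pole 7/8 set g(μ) = (μ - (7/8))*f(μ) = (31/40 - 10*μ/13)/(μ - 12/11).
Simple pole: residue = g(a) at a = 7/8, which is -583/1235.
At the order-1 pole 12/11 set g(μ) = (μ - (12/11))*f(μ) = (31/40 - 10*μ/13)/(μ - 7/8).
Simple pole: residue = g(a) at a = 12/11, which is -367/1235.
List the singular points by increasing real part (a conjugate pair: the negative imaginary part first).


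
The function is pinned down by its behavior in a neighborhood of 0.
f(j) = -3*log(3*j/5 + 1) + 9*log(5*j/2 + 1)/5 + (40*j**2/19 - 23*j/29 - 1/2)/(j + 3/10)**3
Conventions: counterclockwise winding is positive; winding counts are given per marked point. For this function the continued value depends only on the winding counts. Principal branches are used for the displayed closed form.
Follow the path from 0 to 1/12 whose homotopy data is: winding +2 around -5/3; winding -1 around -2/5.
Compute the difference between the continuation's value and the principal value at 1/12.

Continued minus principal equals -(78/5)*pi*i.

The rational part is single-valued and drops out of the difference; each branch term changes only by its own monodromy.
(-3)*log(1 - j/(-5/3)): each positive loop around -5/3 adds 2*pi*i to the log, so winding +2 contributes (-3)*(2)*2*pi*i = -(12)*pi*i.
(9/5)*log(1 - j/(-2/5)): each positive loop around -2/5 adds 2*pi*i to the log, so winding -1 contributes (9/5)*(-1)*2*pi*i = -(18/5)*pi*i.
Summing the contributions at j = 1/12 gives -(78/5)*pi*i.


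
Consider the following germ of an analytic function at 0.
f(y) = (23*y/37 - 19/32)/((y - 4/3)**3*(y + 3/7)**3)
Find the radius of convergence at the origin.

The radius of convergence is 3/7.

Denominator factor (y - 4/3)^3: pole of order 3 at 4/3, modulus 4/3.
Denominator factor (y + 3/7)^3: pole of order 3 at -3/7, modulus 3/7.
The radius of convergence is the smallest modulus among the singular points: 3/7.


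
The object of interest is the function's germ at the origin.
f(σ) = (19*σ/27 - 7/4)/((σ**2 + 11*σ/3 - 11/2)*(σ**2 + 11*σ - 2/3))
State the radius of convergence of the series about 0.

Denominator factor (σ**2 + 11*σ - 2/3): discriminant 371/3, real irrational roots -11/2 + (1/6)*sqrt(1113) and -11/2 - (1/6)*sqrt(1113); poles of order 1, moduli -11/2 + (1/6)*sqrt(1113) and 11/2 + (1/6)*sqrt(1113).
Denominator factor (σ**2 + 11*σ/3 - 11/2): discriminant 319/9, real irrational roots -11/6 + (1/6)*sqrt(319) and -11/6 - (1/6)*sqrt(319); poles of order 1, moduli -11/6 + (1/6)*sqrt(319) and 11/6 + (1/6)*sqrt(319).
The radius of convergence is the smallest modulus among the singular points: -11/2 + (1/6)*sqrt(1113).

The radius of convergence is -11/2 + (1/6)*sqrt(1113).


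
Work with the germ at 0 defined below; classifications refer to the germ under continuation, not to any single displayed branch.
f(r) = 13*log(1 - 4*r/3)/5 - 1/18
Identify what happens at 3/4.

The term (13/5)*log(1 - r/(3/4)) has argument 1 - 3/4/(3/4) = 0 at 3/4: a logarithmic (infinitely-sheeted) branch point; the remaining terms are analytic or single-valued there.

The point is a logarithmic branch point.


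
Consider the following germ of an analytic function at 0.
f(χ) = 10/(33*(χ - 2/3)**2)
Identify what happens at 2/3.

The point is a pole of order 2.

The denominator factor χ - 2/3 vanishes at 2/3 and appears to the power 2; the numerator there equals 10/33, nonzero, and no other factor vanishes.
Hence a pole whose order is the multiplicity, 2.


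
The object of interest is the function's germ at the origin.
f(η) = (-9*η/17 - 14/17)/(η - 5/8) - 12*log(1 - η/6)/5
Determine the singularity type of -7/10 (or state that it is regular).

Denominator factors: η - 5/8 = -53/40 at η = -7/10 — none vanishes.
Branch term log(1 - η/(6)): argument at -7/10 is 67/60, nonzero, so -7/10 is not its branch point (a point on a principal cut is still regular for the continued germ).
So the germ continues analytically to -7/10.

The point is a regular point.


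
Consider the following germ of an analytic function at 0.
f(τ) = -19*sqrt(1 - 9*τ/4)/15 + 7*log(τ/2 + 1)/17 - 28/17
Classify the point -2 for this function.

The point is a logarithmic branch point.

The term (7/17)*log(1 - τ/(-2)) has argument 1 - -2/(-2) = 0 at -2: a logarithmic (infinitely-sheeted) branch point; the remaining terms are analytic or single-valued there.


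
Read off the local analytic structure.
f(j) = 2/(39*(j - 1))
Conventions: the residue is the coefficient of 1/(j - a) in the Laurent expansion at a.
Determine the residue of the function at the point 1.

The residue is 2/39.

At the order-1 pole 1 set g(j) = (j - (1))*f(j) = 2/39.
Simple pole: residue = g(a) at a = 1, which is 2/39.


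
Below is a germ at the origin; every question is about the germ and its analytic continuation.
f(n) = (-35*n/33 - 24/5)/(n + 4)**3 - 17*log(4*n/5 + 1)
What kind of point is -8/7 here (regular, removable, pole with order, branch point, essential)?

The point is a regular point.

Denominator factors: n + 4 = 20/7 at n = -8/7 — none vanishes.
Branch term log(1 - n/(-5/4)): argument at -8/7 is 3/35, nonzero, so -8/7 is not its branch point (a point on a principal cut is still regular for the continued germ).
So the germ continues analytically to -8/7.
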